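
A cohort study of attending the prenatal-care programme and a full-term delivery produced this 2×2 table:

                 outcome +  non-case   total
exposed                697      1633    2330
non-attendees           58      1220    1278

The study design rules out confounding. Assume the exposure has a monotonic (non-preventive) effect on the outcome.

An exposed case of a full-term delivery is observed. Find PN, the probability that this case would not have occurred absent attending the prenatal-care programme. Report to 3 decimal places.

p₁ = P(outcome | exposed) = 697/2330 = 0.29914
p₀ = P(outcome | unexposed) = 58/1278 = 0.045383
Under exogeneity and monotonicity, PN = (p₁ − p₀)/p₁.
PN = (0.29914 − 0.045383) / 0.29914 ≈ 0.8483

PN ≈ 0.848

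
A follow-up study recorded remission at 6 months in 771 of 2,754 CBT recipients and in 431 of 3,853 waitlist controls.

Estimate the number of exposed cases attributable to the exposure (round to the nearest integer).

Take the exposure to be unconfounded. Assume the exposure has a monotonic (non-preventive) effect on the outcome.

p₁ = P(outcome | exposed) = 771/2754 = 0.27996
p₀ = P(outcome | unexposed) = 431/3853 = 0.11186
PN = (p₁ − p₀)/p₁ = (0.27996 − 0.11186) / 0.27996 ≈ 0.60043.
Attributable cases ≈ PN × (exposed cases) = 0.60043 × 771 ≈ 462.94.

about 463 cases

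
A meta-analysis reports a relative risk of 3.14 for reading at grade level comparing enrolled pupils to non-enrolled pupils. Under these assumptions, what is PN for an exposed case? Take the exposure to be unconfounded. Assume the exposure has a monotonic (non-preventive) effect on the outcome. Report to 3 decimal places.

PN ≈ 0.682

Under exogeneity and monotonicity, PN = (RR − 1) / RR = 1 − 1/RR.
PN = (3.14 − 1) / 3.14 = 2.14 / 3.14 ≈ 0.6815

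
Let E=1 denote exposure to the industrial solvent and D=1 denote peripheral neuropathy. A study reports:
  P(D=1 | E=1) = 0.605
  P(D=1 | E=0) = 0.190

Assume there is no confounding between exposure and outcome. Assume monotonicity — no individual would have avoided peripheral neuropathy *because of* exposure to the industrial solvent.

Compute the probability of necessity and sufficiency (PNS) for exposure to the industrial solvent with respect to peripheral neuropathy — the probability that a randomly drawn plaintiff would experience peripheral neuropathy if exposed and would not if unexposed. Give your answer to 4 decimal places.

PNS ≈ 0.4150

Let p₁ = 0.605, p₀ = 0.19.
Under exogeneity and monotonicity, PNS = p₁ − p₀.
PNS = 0.605 − 0.19 = 0.415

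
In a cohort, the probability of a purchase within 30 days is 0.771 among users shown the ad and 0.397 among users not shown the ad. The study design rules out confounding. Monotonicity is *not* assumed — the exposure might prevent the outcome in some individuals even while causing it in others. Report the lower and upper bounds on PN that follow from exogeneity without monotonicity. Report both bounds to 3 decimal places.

0.485 ≤ PN ≤ 0.782

Let p₁ = 0.771, p₀ = 0.397.
Under exogeneity alone the bounds on PN are max{0,(p₁−p₀)/p₁} ≤ PN ≤ min{1,(1−p₀)/p₁}.
  lower = (p₁ − p₀)/p₁ = 0.374 / 0.771 ≈ 0.4851
  upper = min{1, (1 − p₀)/p₁} = 0.603 / 0.771 ≈ 0.7821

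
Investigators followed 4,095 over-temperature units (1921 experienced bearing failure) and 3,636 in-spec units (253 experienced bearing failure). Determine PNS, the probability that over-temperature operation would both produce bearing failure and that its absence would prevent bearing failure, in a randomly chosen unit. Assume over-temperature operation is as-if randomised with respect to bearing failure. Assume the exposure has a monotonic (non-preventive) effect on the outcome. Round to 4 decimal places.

p₁ = P(outcome | exposed) = 1921/4095 = 0.46911
p₀ = P(outcome | unexposed) = 253/3636 = 0.069582
Under exogeneity and monotonicity, PNS = p₁ − p₀.
PNS = 0.46911 − 0.069582 = 0.39953

PNS ≈ 0.3995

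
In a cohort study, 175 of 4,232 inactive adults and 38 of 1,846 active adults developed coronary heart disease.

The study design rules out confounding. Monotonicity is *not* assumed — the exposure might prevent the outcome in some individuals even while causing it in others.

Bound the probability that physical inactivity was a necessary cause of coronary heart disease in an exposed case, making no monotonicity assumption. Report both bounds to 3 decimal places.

0.502 ≤ PN ≤ 1.000

p₁ = P(outcome | exposed) = 175/4232 = 0.041352
p₀ = P(outcome | unexposed) = 38/1846 = 0.020585
Under exogeneity alone the bounds on PN are max{0,(p₁−p₀)/p₁} ≤ PN ≤ min{1,(1−p₀)/p₁}.
  lower = (p₁ − p₀)/p₁ = 0.020767 / 0.041352 ≈ 0.5022
  upper = min{1, (1 − p₀)/p₁} = 0.97941 / 0.041352 ≈ 23.6851 → capped at 1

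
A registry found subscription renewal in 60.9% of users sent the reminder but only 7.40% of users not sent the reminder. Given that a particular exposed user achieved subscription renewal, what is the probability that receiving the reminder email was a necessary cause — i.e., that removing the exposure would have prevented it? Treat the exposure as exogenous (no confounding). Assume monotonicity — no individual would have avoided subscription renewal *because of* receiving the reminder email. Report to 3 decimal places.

PN ≈ 0.878

p₁ = 0.609, p₀ = 0.074.
Under exogeneity and monotonicity, PN = (p₁ − p₀) / p₁.
PN = (0.609 − 0.074) / 0.609 = 0.535 / 0.609 ≈ 0.8785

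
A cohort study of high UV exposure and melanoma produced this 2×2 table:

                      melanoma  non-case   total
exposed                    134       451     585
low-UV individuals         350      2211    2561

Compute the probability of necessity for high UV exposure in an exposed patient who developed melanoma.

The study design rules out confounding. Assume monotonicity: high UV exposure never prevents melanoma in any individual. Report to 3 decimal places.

p₁ = P(outcome | exposed) = 134/585 = 0.22906
p₀ = P(outcome | unexposed) = 350/2561 = 0.13667
Under exogeneity and monotonicity, PN = (p₁ − p₀) / p₁.
PN = (0.22906 − 0.13667) / 0.22906 = 0.092394 / 0.22906 ≈ 0.4034

PN ≈ 0.403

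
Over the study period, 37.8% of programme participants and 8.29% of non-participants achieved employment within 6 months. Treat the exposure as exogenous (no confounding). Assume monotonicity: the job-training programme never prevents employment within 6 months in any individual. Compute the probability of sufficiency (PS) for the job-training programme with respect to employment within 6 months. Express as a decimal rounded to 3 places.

p₁ = 0.378, p₀ = 0.0829.
Under exogeneity and monotonicity, PS = (p₁ − p₀) / (1 − p₀).
PS = (0.378 − 0.0829) / (1 − 0.0829) = 0.2951 / 0.9171 ≈ 0.3218

PS ≈ 0.322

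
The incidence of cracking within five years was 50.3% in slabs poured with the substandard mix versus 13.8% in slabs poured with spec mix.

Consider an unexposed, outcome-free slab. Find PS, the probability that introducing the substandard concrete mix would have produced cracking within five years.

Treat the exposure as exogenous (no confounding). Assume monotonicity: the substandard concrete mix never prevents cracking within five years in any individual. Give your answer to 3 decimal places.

p₁ = 0.503, p₀ = 0.138.
Under exogeneity and monotonicity, PS = (p₁ − p₀) / (1 − p₀).
PS = (0.503 − 0.138) / (1 − 0.138) = 0.365 / 0.862 ≈ 0.4234

PS ≈ 0.423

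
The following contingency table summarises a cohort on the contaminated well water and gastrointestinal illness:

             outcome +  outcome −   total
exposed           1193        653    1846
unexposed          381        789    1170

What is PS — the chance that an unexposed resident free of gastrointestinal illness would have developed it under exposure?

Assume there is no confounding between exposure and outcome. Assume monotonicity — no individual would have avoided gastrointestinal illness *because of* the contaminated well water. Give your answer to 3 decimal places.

PS ≈ 0.475

p₁ = P(outcome | exposed) = 1193/1846 = 0.64626
p₀ = P(outcome | unexposed) = 381/1170 = 0.32564
Under exogeneity and monotonicity, PS = (p₁ − p₀)/(1 − p₀).
PS = (0.64626 − 0.32564) / 0.67436 ≈ 0.4754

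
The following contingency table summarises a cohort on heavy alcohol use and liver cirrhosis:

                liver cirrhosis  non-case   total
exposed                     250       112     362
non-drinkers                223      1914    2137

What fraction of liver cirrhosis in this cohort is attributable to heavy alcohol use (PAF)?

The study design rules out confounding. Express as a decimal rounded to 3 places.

PAF ≈ 0.449

p₁ = P(outcome | exposed) = 250/362 = 0.69061
p₀ = P(outcome | unexposed) = 223/2137 = 0.10435
Exposure prevalence π = 362/2499 = 0.14486; overall risk P(Y=1) = 0.18928.
Under exogeneity, PAF = [P(Y=1) − p₀]/P(Y=1).
PAF = (0.18928 − 0.10435) / 0.18928 ≈ 0.4487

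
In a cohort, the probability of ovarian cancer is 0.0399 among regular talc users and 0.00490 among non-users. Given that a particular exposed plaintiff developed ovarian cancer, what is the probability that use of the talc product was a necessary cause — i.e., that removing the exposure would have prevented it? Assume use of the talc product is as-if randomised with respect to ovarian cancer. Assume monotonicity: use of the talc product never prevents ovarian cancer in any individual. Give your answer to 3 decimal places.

PN ≈ 0.877

Let p₁ = 0.0399, p₀ = 0.0049.
Under exogeneity and monotonicity, PN = (p₁ − p₀) / p₁.
PN = (0.0399 − 0.0049) / 0.0399 = 0.035 / 0.0399 ≈ 0.8772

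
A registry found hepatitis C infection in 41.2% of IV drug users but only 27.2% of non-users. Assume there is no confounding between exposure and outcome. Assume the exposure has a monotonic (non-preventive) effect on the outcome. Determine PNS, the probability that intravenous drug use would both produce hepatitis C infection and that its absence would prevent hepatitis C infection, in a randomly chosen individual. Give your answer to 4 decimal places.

p₁ = 0.412, p₀ = 0.272.
Under exogeneity and monotonicity, PNS = p₁ − p₀.
PNS = 0.412 − 0.272 = 0.14

PNS ≈ 0.1400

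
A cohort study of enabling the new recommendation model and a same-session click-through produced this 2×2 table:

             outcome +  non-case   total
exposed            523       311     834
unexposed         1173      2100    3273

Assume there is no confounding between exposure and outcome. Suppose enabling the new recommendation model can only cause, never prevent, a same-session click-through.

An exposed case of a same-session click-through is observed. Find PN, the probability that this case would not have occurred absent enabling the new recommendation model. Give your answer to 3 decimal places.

p₁ = P(outcome | exposed) = 523/834 = 0.6271
p₀ = P(outcome | unexposed) = 1173/3273 = 0.35839
Under exogeneity and monotonicity, PN = (p₁ − p₀)/p₁.
PN = (0.6271 − 0.35839) / 0.6271 ≈ 0.4285

PN ≈ 0.428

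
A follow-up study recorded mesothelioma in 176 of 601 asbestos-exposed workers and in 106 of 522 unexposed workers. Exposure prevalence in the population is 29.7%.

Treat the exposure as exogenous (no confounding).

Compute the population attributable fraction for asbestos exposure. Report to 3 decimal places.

PAF ≈ 0.116

p₁ = P(outcome | exposed) = 176/601 = 0.29285
p₀ = P(outcome | unexposed) = 106/522 = 0.20307
Overall risk P(Y=1) = π·p₁ + (1−π)·p₀ = 0.297×0.29285 + 0.703×0.20307 = 0.22973.
Under exogeneity, PAF = [P(Y=1) − p₀] / P(Y=1).
PAF = (0.22973 − 0.20307) / 0.22973 ≈ 0.1161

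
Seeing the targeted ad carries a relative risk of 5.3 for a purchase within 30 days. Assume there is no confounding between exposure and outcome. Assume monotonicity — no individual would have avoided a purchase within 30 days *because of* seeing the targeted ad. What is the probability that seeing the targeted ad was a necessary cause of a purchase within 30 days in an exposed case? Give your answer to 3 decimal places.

Under exogeneity and monotonicity, PN = (RR − 1) / RR = 1 − 1/RR.
PN = (5.3 − 1) / 5.3 = 4.3 / 5.3 ≈ 0.8113

PN ≈ 0.811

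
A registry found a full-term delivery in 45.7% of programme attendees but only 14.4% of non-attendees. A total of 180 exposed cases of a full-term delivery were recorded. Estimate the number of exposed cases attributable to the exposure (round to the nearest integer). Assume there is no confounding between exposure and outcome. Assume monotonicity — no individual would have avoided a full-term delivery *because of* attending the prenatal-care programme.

p₁ = 0.457, p₀ = 0.144.
PN = (p₁ − p₀)/p₁ = (0.457 − 0.144) / 0.457 ≈ 0.68490.
Attributable cases ≈ PN × (exposed cases) = 0.68490 × 180 ≈ 123.28.

about 123 cases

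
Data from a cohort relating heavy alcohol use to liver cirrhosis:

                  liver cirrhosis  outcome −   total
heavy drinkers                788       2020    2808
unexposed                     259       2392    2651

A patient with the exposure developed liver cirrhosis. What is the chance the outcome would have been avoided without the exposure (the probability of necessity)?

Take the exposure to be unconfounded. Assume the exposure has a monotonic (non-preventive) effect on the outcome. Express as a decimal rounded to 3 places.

PN ≈ 0.652

p₁ = P(outcome | exposed) = 788/2808 = 0.28063
p₀ = P(outcome | unexposed) = 259/2651 = 0.097699
Under exogeneity and monotonicity, PN = (p₁ − p₀)/p₁.
PN = (0.28063 − 0.097699) / 0.28063 ≈ 0.6519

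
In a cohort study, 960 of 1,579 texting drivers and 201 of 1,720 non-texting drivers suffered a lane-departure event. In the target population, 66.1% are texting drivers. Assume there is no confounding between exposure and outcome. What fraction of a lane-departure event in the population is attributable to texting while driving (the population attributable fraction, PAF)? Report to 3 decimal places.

p₁ = P(outcome | exposed) = 960/1579 = 0.60798
p₀ = P(outcome | unexposed) = 201/1720 = 0.11686
Overall risk P(Y=1) = π·p₁ + (1−π)·p₀ = 0.661×0.60798 + 0.339×0.11686 = 0.44149.
Under exogeneity, PAF = [P(Y=1) − p₀] / P(Y=1).
PAF = (0.44149 − 0.11686) / 0.44149 ≈ 0.7353

PAF ≈ 0.735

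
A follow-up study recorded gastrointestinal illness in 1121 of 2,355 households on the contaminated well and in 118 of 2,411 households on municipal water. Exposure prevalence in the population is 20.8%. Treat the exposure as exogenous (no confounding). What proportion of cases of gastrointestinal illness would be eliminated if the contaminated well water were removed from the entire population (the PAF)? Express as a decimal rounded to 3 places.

p₁ = P(outcome | exposed) = 1121/2355 = 0.47601
p₀ = P(outcome | unexposed) = 118/2411 = 0.048942
Overall risk P(Y=1) = π·p₁ + (1−π)·p₀ = 0.208×0.47601 + 0.792×0.048942 = 0.13777.
Under exogeneity, PAF = [P(Y=1) − p₀] / P(Y=1).
PAF = (0.13777 − 0.048942) / 0.13777 ≈ 0.6448

PAF ≈ 0.645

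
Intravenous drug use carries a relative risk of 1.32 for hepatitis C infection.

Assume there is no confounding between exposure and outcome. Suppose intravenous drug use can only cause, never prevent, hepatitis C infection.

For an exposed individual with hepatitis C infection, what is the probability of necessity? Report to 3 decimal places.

Under exogeneity and monotonicity, PN = (RR − 1) / RR = 1 − 1/RR.
PN = (1.32 − 1) / 1.32 = 0.32 / 1.32 ≈ 0.2424

PN ≈ 0.242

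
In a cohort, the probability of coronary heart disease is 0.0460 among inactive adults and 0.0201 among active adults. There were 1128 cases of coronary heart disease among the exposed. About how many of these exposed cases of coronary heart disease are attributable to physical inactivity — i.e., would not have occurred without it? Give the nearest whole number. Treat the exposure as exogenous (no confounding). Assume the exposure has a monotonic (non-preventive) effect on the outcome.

about 635 cases

Let p₁ = 0.046, p₀ = 0.0201.
PN = (p₁ − p₀)/p₁ = (0.046 − 0.0201) / 0.046 ≈ 0.56304.
Attributable cases ≈ PN × (exposed cases) = 0.56304 × 1128 ≈ 635.11.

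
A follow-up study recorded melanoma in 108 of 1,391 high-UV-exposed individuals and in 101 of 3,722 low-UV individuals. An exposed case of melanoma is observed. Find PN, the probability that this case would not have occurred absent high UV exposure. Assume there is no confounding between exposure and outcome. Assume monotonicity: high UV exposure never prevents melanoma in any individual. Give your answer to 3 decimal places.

PN ≈ 0.650

p₁ = P(outcome | exposed) = 108/1391 = 0.077642
p₀ = P(outcome | unexposed) = 101/3722 = 0.027136
Under exogeneity and monotonicity, PN = (p₁ − p₀) / p₁.
PN = (0.077642 − 0.027136) / 0.077642 = 0.050506 / 0.077642 ≈ 0.6505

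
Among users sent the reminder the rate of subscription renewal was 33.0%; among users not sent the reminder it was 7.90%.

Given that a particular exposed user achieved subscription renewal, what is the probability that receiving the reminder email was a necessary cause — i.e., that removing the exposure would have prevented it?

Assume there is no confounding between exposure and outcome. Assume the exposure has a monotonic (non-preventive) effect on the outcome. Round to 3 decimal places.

PN ≈ 0.761

p₁ = 0.33, p₀ = 0.079.
Under exogeneity and monotonicity, PN = (p₁ − p₀) / p₁.
PN = (0.33 − 0.079) / 0.33 = 0.251 / 0.33 ≈ 0.7606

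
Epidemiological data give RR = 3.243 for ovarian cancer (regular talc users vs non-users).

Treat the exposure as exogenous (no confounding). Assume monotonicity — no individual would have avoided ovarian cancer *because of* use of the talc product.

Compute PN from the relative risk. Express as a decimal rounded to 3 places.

Under exogeneity and monotonicity, PN = (RR − 1) / RR = 1 − 1/RR.
PN = (3.243 − 1) / 3.243 = 2.243 / 3.243 ≈ 0.6916

PN ≈ 0.692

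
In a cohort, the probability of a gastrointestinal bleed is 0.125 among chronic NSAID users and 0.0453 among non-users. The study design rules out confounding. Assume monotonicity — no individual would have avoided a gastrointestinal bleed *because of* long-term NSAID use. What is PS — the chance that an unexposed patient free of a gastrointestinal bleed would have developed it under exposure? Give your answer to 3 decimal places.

Let p₁ = 0.125, p₀ = 0.0453.
Under exogeneity and monotonicity, PS = (p₁ − p₀) / (1 − p₀).
PS = (0.125 − 0.0453) / (1 − 0.0453) = 0.0797 / 0.9547 ≈ 0.0835

PS ≈ 0.083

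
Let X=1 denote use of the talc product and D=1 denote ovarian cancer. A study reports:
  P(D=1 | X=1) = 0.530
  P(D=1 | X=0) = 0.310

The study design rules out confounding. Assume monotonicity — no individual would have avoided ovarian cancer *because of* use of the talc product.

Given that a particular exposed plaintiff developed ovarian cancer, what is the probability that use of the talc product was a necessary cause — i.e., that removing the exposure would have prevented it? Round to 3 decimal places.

PN ≈ 0.415

Let p₁ = 0.53, p₀ = 0.31.
Under exogeneity and monotonicity, PN = (p₁ − p₀) / p₁.
PN = (0.53 − 0.31) / 0.53 = 0.22 / 0.53 ≈ 0.4151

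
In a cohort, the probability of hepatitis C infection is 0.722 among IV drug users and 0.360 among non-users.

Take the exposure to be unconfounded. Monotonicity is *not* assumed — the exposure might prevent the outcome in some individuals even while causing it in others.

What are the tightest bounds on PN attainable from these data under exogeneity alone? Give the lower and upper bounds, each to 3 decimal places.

Let p₁ = 0.722, p₀ = 0.36.
Under exogeneity alone the bounds on PN are max{0,(p₁−p₀)/p₁} ≤ PN ≤ min{1,(1−p₀)/p₁}.
  lower = (p₁ − p₀)/p₁ = 0.362 / 0.722 ≈ 0.5014
  upper = min{1, (1 − p₀)/p₁} = 0.64 / 0.722 ≈ 0.8864

0.501 ≤ PN ≤ 0.886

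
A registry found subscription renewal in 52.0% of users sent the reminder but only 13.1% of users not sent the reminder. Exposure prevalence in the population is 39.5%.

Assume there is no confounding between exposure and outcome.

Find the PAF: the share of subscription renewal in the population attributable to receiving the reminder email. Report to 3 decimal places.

PAF ≈ 0.540

p₁ = 0.52, p₀ = 0.131.
Overall risk P(Y=1) = π·p₁ + (1−π)·p₀ = 0.395×0.52 + 0.605×0.131 = 0.28466.
Under exogeneity, PAF = [P(Y=1) − p₀] / P(Y=1).
PAF = (0.28466 − 0.131) / 0.28466 ≈ 0.5398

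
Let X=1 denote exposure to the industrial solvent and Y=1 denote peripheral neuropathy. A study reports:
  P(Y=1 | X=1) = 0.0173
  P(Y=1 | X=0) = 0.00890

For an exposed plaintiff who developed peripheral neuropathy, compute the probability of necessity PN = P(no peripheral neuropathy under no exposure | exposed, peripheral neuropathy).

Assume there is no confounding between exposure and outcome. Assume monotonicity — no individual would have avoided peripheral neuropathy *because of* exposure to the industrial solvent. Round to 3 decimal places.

PN ≈ 0.486

Let p₁ = 0.0173, p₀ = 0.0089.
Under exogeneity and monotonicity, PN = (p₁ − p₀) / p₁.
PN = (0.0173 − 0.0089) / 0.0173 = 0.0084 / 0.0173 ≈ 0.4855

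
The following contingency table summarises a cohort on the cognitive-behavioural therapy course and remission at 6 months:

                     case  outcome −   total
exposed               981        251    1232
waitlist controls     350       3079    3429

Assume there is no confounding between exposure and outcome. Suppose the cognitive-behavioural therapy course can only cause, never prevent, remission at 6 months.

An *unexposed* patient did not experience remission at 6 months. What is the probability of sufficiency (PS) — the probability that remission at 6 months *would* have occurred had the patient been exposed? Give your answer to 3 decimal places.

PS ≈ 0.773

p₁ = P(outcome | exposed) = 981/1232 = 0.79627
p₀ = P(outcome | unexposed) = 350/3429 = 0.10207
Under exogeneity and monotonicity, PS = (p₁ − p₀) / (1 − p₀).
PS = (0.79627 − 0.10207) / (1 − 0.10207) = 0.6942 / 0.89793 ≈ 0.7731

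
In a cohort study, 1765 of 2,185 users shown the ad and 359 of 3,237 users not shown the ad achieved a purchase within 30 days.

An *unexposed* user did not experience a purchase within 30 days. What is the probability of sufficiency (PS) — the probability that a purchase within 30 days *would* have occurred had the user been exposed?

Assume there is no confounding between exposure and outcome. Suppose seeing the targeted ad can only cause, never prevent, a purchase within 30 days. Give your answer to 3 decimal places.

p₁ = P(outcome | exposed) = 1765/2185 = 0.80778
p₀ = P(outcome | unexposed) = 359/3237 = 0.11091
Under exogeneity and monotonicity, PS = (p₁ − p₀) / (1 − p₀).
PS = (0.80778 − 0.11091) / (1 − 0.11091) = 0.69688 / 0.88909 ≈ 0.7838

PS ≈ 0.784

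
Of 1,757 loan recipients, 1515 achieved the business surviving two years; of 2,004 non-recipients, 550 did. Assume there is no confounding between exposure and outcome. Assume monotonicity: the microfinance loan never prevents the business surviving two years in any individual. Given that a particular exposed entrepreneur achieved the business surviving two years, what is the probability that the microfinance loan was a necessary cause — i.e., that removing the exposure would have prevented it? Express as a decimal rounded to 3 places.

PN ≈ 0.682

p₁ = P(outcome | exposed) = 1515/1757 = 0.86227
p₀ = P(outcome | unexposed) = 550/2004 = 0.27445
Under exogeneity and monotonicity, PN = (p₁ − p₀) / p₁.
PN = (0.86227 − 0.27445) / 0.86227 = 0.58781 / 0.86227 ≈ 0.6817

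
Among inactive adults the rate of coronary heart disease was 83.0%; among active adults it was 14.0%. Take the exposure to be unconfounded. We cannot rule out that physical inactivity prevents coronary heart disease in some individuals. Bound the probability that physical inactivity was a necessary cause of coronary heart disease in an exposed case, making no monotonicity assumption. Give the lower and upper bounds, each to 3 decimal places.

p₁ = 0.83, p₀ = 0.14.
Under exogeneity alone the bounds on PN are max{0,(p₁−p₀)/p₁} ≤ PN ≤ min{1,(1−p₀)/p₁}.
  lower = (p₁ − p₀)/p₁ = 0.69 / 0.83 ≈ 0.8313
  upper = min{1, (1 − p₀)/p₁} = 0.86 / 0.83 ≈ 1.0361 → capped at 1

0.831 ≤ PN ≤ 1.000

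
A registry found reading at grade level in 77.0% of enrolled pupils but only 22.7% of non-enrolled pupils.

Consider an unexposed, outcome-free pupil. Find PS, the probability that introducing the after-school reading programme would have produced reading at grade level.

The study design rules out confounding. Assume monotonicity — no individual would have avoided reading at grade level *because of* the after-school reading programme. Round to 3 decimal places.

p₁ = 0.77, p₀ = 0.227.
Under exogeneity and monotonicity, PS = (p₁ − p₀) / (1 − p₀).
PS = (0.77 − 0.227) / (1 − 0.227) = 0.543 / 0.773 ≈ 0.7025

PS ≈ 0.702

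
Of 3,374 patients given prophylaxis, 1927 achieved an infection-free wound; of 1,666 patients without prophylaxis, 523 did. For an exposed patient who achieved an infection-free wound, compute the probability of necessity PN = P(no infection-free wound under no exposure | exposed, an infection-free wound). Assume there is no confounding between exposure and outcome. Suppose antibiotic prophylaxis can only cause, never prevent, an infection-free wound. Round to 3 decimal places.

PN ≈ 0.450

p₁ = P(outcome | exposed) = 1927/3374 = 0.57113
p₀ = P(outcome | unexposed) = 523/1666 = 0.31393
Under exogeneity and monotonicity, PN = (p₁ − p₀) / p₁.
PN = (0.57113 − 0.31393) / 0.57113 = 0.25721 / 0.57113 ≈ 0.4503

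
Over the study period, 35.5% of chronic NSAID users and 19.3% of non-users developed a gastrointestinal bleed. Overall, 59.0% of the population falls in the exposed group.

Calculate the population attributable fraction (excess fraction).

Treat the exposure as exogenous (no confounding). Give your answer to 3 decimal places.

p₁ = 0.355, p₀ = 0.193.
Overall risk P(Y=1) = π·p₁ + (1−π)·p₀ = 0.59×0.355 + 0.41×0.193 = 0.28858.
Under exogeneity, PAF = [P(Y=1) − p₀] / P(Y=1).
PAF = (0.28858 − 0.193) / 0.28858 ≈ 0.3312

PAF ≈ 0.331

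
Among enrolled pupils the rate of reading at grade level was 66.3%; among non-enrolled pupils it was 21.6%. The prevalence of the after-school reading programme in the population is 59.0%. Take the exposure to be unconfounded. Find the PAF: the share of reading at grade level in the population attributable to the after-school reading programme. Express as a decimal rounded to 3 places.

p₁ = 0.663, p₀ = 0.216.
Overall risk P(Y=1) = π·p₁ + (1−π)·p₀ = 0.59×0.663 + 0.41×0.216 = 0.47973.
Under exogeneity, PAF = [P(Y=1) − p₀] / P(Y=1).
PAF = (0.47973 − 0.216) / 0.47973 ≈ 0.5497

PAF ≈ 0.550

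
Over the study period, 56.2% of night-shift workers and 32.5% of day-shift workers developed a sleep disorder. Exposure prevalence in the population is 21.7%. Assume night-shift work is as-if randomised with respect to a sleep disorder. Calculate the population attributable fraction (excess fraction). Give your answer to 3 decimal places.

PAF ≈ 0.137

p₁ = 0.562, p₀ = 0.325.
Overall risk P(Y=1) = π·p₁ + (1−π)·p₀ = 0.217×0.562 + 0.783×0.325 = 0.37643.
Under exogeneity, PAF = [P(Y=1) − p₀] / P(Y=1).
PAF = (0.37643 − 0.325) / 0.37643 ≈ 0.1366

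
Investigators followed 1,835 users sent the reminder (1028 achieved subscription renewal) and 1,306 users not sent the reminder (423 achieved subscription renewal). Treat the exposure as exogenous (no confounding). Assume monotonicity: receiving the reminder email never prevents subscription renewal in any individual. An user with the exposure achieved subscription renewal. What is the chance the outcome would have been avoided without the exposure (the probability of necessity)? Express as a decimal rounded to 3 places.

p₁ = P(outcome | exposed) = 1028/1835 = 0.56022
p₀ = P(outcome | unexposed) = 423/1306 = 0.32389
Under exogeneity and monotonicity, PN = (p₁ − p₀) / p₁.
PN = (0.56022 − 0.32389) / 0.56022 = 0.23633 / 0.56022 ≈ 0.4219

PN ≈ 0.422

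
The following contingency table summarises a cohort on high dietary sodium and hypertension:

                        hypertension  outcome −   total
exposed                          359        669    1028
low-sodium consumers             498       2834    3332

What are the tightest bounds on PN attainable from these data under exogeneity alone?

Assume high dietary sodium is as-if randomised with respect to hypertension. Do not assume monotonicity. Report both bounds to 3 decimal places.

p₁ = P(outcome | exposed) = 359/1028 = 0.34922
p₀ = P(outcome | unexposed) = 498/3332 = 0.14946
Under exogeneity alone the bounds on PN are max{0,(p₁−p₀)/p₁} ≤ PN ≤ min{1,(1−p₀)/p₁}.
  lower = (p₁ − p₀)/p₁ = 0.19976 / 0.34922 ≈ 0.5720
  upper = min{1, (1 − p₀)/p₁} = 0.85054 / 0.34922 ≈ 2.4355 → capped at 1

0.572 ≤ PN ≤ 1.000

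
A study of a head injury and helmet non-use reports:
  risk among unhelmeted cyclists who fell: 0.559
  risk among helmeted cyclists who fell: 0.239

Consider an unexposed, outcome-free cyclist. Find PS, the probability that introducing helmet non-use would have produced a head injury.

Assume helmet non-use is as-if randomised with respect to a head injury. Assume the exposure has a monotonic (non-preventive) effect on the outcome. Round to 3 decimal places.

PS ≈ 0.420

Let p₁ = 0.559, p₀ = 0.239.
Under exogeneity and monotonicity, PS = (p₁ − p₀) / (1 − p₀).
PS = (0.559 − 0.239) / (1 − 0.239) = 0.32 / 0.761 ≈ 0.4205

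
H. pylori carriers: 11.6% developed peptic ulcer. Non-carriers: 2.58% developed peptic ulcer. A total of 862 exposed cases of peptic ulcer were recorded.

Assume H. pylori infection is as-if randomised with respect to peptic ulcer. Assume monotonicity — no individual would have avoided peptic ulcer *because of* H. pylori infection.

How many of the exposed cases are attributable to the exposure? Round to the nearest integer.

p₁ = 0.116, p₀ = 0.0258.
PN = (p₁ − p₀)/p₁ = (0.116 − 0.0258) / 0.116 ≈ 0.77759.
Attributable cases ≈ PN × (exposed cases) = 0.77759 × 862 ≈ 670.28.

about 670 cases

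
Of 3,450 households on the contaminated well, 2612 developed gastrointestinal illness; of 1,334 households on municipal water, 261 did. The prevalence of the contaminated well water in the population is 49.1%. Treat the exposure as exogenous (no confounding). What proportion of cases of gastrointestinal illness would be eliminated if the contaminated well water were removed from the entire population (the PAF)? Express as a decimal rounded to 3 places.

PAF ≈ 0.585

p₁ = P(outcome | exposed) = 2612/3450 = 0.7571
p₀ = P(outcome | unexposed) = 261/1334 = 0.19565
Overall risk P(Y=1) = π·p₁ + (1−π)·p₀ = 0.491×0.7571 + 0.509×0.19565 = 0.47132.
Under exogeneity, PAF = [P(Y=1) − p₀] / P(Y=1).
PAF = (0.47132 − 0.19565) / 0.47132 ≈ 0.5849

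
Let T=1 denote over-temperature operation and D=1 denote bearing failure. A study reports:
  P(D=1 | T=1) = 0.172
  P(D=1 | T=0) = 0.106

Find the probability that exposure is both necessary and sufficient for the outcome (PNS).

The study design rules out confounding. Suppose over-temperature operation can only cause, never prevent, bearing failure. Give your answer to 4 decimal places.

Let p₁ = 0.172, p₀ = 0.106.
Under exogeneity and monotonicity, PNS = p₁ − p₀.
PNS = 0.172 − 0.106 = 0.066

PNS ≈ 0.0660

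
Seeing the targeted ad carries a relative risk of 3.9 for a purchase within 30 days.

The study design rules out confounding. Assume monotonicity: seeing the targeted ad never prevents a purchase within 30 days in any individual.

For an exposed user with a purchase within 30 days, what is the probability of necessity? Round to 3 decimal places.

Under exogeneity and monotonicity, PN = (RR − 1) / RR = 1 − 1/RR.
PN = (3.9 − 1) / 3.9 = 2.9 / 3.9 ≈ 0.7436

PN ≈ 0.744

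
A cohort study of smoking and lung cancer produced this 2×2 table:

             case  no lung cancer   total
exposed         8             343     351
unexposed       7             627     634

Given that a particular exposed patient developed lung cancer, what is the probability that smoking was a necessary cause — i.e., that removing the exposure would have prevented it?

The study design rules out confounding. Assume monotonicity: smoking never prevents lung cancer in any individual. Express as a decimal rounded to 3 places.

PN ≈ 0.516

p₁ = P(outcome | exposed) = 8/351 = 0.022792
p₀ = P(outcome | unexposed) = 7/634 = 0.011041
Under exogeneity and monotonicity, PN = (p₁ − p₀)/p₁.
PN = (0.022792 − 0.011041) / 0.022792 ≈ 0.5156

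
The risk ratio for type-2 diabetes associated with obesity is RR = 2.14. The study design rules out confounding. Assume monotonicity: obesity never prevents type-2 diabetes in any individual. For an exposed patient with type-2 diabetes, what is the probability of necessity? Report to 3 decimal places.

PN ≈ 0.533

Under exogeneity and monotonicity, PN = (RR − 1) / RR = 1 − 1/RR.
PN = (2.14 − 1) / 2.14 = 1.14 / 2.14 ≈ 0.5327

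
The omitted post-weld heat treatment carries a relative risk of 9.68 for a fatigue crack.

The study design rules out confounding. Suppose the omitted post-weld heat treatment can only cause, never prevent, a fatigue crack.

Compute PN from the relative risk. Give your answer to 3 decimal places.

PN ≈ 0.897

Under exogeneity and monotonicity, PN = (RR − 1) / RR = 1 − 1/RR.
PN = (9.68 − 1) / 9.68 = 8.68 / 9.68 ≈ 0.8967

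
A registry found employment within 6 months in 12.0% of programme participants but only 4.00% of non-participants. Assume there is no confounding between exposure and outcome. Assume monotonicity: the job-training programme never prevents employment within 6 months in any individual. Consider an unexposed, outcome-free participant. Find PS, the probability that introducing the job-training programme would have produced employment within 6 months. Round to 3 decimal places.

PS ≈ 0.083

p₁ = 0.12, p₀ = 0.04.
Under exogeneity and monotonicity, PS = (p₁ − p₀) / (1 − p₀).
PS = (0.12 − 0.04) / (1 − 0.04) = 0.08 / 0.96 ≈ 0.0833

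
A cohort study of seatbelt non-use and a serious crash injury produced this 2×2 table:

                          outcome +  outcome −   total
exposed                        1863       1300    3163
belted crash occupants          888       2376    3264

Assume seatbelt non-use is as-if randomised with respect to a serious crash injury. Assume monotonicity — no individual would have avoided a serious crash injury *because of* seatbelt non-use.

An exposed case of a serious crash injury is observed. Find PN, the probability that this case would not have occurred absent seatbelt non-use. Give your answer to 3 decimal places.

p₁ = P(outcome | exposed) = 1863/3163 = 0.589
p₀ = P(outcome | unexposed) = 888/3264 = 0.27206
Under exogeneity and monotonicity, PN = (p₁ − p₀) / p₁.
PN = (0.589 − 0.27206) / 0.589 = 0.31694 / 0.589 ≈ 0.5381

PN ≈ 0.538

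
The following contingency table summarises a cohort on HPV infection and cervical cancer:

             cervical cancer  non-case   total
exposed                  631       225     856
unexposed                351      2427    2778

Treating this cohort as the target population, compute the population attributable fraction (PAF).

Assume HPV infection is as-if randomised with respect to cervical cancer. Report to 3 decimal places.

PAF ≈ 0.532

p₁ = P(outcome | exposed) = 631/856 = 0.73715
p₀ = P(outcome | unexposed) = 351/2778 = 0.12635
Exposure prevalence π = 856/3634 = 0.23555; overall risk P(Y=1) = 0.27023.
Under exogeneity, PAF = [P(Y=1) − p₀]/P(Y=1).
PAF = (0.27023 − 0.12635) / 0.27023 ≈ 0.5324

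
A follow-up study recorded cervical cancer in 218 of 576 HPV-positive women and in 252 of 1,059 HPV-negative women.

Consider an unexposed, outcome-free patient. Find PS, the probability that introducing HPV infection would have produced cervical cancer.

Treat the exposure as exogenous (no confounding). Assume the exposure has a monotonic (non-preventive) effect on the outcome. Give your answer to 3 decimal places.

p₁ = P(outcome | exposed) = 218/576 = 0.37847
p₀ = P(outcome | unexposed) = 252/1059 = 0.23796
Under exogeneity and monotonicity, PS = (p₁ − p₀) / (1 − p₀).
PS = (0.37847 − 0.23796) / (1 − 0.23796) = 0.14051 / 0.76204 ≈ 0.1844

PS ≈ 0.184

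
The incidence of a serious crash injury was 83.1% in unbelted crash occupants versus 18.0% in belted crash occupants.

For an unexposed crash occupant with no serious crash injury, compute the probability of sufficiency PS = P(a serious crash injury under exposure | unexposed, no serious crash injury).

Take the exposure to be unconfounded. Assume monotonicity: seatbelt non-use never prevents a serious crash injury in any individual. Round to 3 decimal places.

p₁ = 0.831, p₀ = 0.18.
Under exogeneity and monotonicity, PS = (p₁ − p₀) / (1 − p₀).
PS = (0.831 − 0.18) / (1 − 0.18) = 0.651 / 0.82 ≈ 0.7939

PS ≈ 0.794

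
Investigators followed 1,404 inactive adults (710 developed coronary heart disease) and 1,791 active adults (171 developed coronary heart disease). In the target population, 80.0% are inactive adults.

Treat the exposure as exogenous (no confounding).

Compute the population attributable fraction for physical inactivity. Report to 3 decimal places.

p₁ = P(outcome | exposed) = 710/1404 = 0.5057
p₀ = P(outcome | unexposed) = 171/1791 = 0.095477
Overall risk P(Y=1) = π·p₁ + (1−π)·p₀ = 0.8×0.5057 + 0.2×0.095477 = 0.42365.
Under exogeneity, PAF = [P(Y=1) − p₀] / P(Y=1).
PAF = (0.42365 − 0.095477) / 0.42365 ≈ 0.7746

PAF ≈ 0.775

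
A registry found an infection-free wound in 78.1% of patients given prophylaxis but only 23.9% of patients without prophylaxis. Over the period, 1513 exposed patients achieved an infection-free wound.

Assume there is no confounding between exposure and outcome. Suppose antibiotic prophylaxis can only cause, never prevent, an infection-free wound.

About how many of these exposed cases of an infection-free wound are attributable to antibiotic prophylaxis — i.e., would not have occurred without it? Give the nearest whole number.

p₁ = 0.781, p₀ = 0.239.
PN = (p₁ − p₀)/p₁ = (0.781 − 0.239) / 0.781 ≈ 0.69398.
Attributable cases ≈ PN × (exposed cases) = 0.69398 × 1513 ≈ 1049.99.

about 1050 cases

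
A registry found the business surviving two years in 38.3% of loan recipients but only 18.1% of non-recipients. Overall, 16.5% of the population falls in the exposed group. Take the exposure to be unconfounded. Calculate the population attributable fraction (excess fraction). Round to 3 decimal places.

p₁ = 0.383, p₀ = 0.181.
Overall risk P(Y=1) = π·p₁ + (1−π)·p₀ = 0.165×0.383 + 0.835×0.181 = 0.21433.
Under exogeneity, PAF = [P(Y=1) − p₀] / P(Y=1).
PAF = (0.21433 − 0.181) / 0.21433 ≈ 0.1555

PAF ≈ 0.156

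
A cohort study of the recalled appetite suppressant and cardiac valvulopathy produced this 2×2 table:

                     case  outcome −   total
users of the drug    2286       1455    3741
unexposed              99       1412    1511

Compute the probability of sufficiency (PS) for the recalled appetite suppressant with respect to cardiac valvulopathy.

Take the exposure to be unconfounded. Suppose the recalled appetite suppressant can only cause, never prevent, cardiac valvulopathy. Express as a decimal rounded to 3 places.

p₁ = P(outcome | exposed) = 2286/3741 = 0.61107
p₀ = P(outcome | unexposed) = 99/1511 = 0.06552
Under exogeneity and monotonicity, PS = (p₁ − p₀)/(1 − p₀).
PS = (0.61107 − 0.06552) / 0.93448 ≈ 0.5838

PS ≈ 0.584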